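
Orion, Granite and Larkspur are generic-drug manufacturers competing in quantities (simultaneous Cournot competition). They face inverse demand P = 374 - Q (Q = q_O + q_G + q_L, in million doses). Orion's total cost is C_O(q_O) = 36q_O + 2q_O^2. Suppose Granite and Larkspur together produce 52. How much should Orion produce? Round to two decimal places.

47.67

With rivals' combined output fixed at 52, Orion's profit is π_O = (374 - 52 - q_O)q_O - (36q_O + 2q_O²) = (322 - q_O)q_O - (36q_O + 2q_O²).
∂π_O/∂q_O = 286 - 6q_O = 0, so q_O = 143/3.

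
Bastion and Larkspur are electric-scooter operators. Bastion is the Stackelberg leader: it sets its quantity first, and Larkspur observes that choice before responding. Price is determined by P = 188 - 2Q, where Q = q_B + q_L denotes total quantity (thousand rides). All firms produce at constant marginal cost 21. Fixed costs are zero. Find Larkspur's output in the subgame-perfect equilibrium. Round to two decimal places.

Solve by backward induction. Given q_B, the follower Larkspur maximises π_L = (188 - 2q_B - 2q_L)q_L - 21q_L.
Follower FOC: 167 - 2q_B - 4q_L = 0, so q_L(q_B) = (167 - 2q_B)/4.
The leader anticipates this reaction. Substituting into P = 188 - 2Q gives P = 209/2 - q_B, so π_B = (209/2 - q_B)q_B - 21q_B.
Leader FOC: 167/2 - 2q_B = 0, so q_B = 167/4.
Then q_L = (167 - 2·(167/4))/4 = 167/8.

20.88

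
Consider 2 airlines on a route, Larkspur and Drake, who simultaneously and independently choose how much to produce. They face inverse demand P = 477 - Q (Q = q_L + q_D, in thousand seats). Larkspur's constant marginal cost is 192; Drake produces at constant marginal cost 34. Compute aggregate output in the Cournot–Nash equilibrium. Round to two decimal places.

Larkspur's profit: π_L = (477 - Q)q_L - (192q_L). Setting ∂π_L/∂q_L = 0: 285 - 2q_L - (q_D) = 0.
Drake's profit: π_D = (477 - Q)q_D - (34q_D). Setting ∂π_D/∂q_D = 0: 443 - 2q_D - (q_L) = 0.
Best responses: q_L = (285 - q_D)/2, q_D = (443 - q_L)/2.
Solving the pair: q_L = 127/3, q_D = 601/3.
Total output Q = 127/3 + 601/3 = 728/3.

242.67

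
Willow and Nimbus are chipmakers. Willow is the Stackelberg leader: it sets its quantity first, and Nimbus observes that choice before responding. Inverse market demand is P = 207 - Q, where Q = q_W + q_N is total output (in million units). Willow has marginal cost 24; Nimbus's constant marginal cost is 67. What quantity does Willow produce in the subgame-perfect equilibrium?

Solve by backward induction. Given q_W, the follower Nimbus maximises π_N = (207 - q_W - q_N)q_N - 67q_N.
Follower FOC: 140 - q_W - 2q_N = 0, so q_N(q_W) = (140 - q_W)/2.
The leader anticipates this reaction. Substituting into P = 207 - Q gives P = 137 - (1/2)q_W, so π_W = (137 - (1/2)q_W)q_W - 24q_W.
Leader FOC: 113 - q_W = 0, so q_W = 113.
Then q_N = (140 - 113)/2 = 27/2.

113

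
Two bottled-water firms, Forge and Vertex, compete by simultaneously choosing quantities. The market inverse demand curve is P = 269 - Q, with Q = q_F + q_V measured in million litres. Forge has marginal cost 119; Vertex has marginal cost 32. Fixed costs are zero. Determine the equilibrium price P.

140

Forge's profit: π_F = (269 - Q)q_F - (119q_F). Setting ∂π_F/∂q_F = 0: 150 - 2q_F - (q_V) = 0.
Vertex's first-order condition: 237 - 2q_V - (q_F) = 0.
So q_F = (150 - q_V)/2 and q_V = (237 - q_F)/2.
Solving the pair: q_F = 21, q_V = 108.
Total output Q = 129, so price P = 269 - 129 = 140.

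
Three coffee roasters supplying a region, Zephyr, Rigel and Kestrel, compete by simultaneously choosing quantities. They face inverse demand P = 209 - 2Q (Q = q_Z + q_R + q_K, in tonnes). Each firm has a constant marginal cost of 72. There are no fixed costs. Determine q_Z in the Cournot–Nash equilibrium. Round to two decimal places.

17.13

A representative firm's profit is π_i = q_i(209 - 2Q) - 72q_i.
First-order condition (treating rivals' output as given): 137 - 4q_i - 2·Σ_{j≠i} q_j = 0.
With identical firms every q_j equals q_i, so Σ_{j≠i} q_j = 2q_i and 137 = 8q_i, giving q_i = 137/8.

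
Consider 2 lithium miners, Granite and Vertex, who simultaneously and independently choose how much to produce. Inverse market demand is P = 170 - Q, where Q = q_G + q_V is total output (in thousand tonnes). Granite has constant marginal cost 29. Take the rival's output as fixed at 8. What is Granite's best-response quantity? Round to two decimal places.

66.50

With the rival's output fixed at 8, Granite's profit is π_G = (170 - 8 - q_G)q_G - (29q_G) = (162 - q_G)q_G - (29q_G).
∂π_G/∂q_G = 133 - 2q_G = 0, so q_G = 133/2.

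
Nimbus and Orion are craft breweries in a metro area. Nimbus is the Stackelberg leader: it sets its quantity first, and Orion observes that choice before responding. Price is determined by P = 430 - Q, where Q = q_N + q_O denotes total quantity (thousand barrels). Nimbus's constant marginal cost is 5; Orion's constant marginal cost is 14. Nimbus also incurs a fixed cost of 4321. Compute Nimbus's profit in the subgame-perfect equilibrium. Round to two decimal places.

19223.50

The follower Orion best-responds to any q_N: π_O = (430 - Q)q_O - 14q_O.
Setting the follower's marginal profit to zero, 416 - q_N - 2q_O = 0, i.e. q_O = (416 - q_N)/2.
The leader anticipates this reaction. Substituting into P = 430 - Q gives P = 222 - (1/2)q_N, so π_N = (222 - (1/2)q_N)q_N - 5q_N.
The leader's first-order condition 217 - q_N = 0 yields q_N = 217.
Then q_O = (416 - 217)/2 = 199/2.
Price P = 430 - 633/2 = 227/2.
Nimbus's profit: (227/2 - 5)·217 - 4321 = 19223.5000.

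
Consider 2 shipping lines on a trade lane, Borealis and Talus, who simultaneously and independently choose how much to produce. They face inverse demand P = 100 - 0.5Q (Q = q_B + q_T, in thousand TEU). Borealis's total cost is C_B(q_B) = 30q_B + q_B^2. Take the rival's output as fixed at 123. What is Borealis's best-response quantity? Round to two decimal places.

With the rival's output fixed at 123, Borealis's profit is π_B = (100 - (1/2)·123 - (1/2)q_B)q_B - (30q_B + q_B²) = (77/2 - (1/2)q_B)q_B - (30q_B + q_B²).
∂π_B/∂q_B = 17/2 - 3q_B = 0, so q_B = 17/6.

2.83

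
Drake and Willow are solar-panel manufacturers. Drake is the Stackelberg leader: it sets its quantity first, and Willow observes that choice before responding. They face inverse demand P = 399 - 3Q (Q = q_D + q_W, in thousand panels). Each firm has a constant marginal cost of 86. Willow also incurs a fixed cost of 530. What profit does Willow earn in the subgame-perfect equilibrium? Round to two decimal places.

1511.02

The follower Willow best-responds to any q_D: π_W = (399 - 3Q)q_W - 86q_W.
∂π_W/∂q_W = 313 - 3q_D - 6q_W = 0 gives the reaction function q_W = (313 - 3q_D)/6.
The leader anticipates this reaction. Substituting into P = 399 - 3Q gives P = 485/2 - (3/2)q_D, so π_D = (485/2 - (3/2)q_D)q_D - 86q_D.
Leader FOC: 313/2 - 3q_D = 0, so q_D = 313/6.
Then q_W = (313 - 3·(313/6))/6 = 313/12.
Price P = 399 - 3·(313/4) = 657/4.
Willow's profit: (657/4 - 86)·(313/12) - 530 = 1511.0208.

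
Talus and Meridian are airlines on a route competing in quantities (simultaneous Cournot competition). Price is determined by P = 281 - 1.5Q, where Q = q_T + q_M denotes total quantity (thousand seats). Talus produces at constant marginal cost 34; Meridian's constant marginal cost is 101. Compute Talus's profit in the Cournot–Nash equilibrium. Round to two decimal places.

Talus's profit: π_T = (281 - 1.5Q)q_T - (34q_T). Setting ∂π_T/∂q_T = 0: 247 - 3q_T - (3/2)(q_M) = 0.
Meridian's profit: π_M = (281 - 1.5Q)q_M - (101q_M). Setting ∂π_M/∂q_M = 0: 180 - 3q_M - (3/2)(q_T) = 0.
Best responses: q_T = (247 - (3/2)q_M)/3, q_M = (180 - (3/2)q_T)/3.
Substituting one into the other gives q_T = 628/9 and q_M = 226/9.
Price P = 281 - (3/2)·(854/9) = 416/3.
Talus's profit: (416/3 - 34)·(628/9) = 7303.4074.

7303.41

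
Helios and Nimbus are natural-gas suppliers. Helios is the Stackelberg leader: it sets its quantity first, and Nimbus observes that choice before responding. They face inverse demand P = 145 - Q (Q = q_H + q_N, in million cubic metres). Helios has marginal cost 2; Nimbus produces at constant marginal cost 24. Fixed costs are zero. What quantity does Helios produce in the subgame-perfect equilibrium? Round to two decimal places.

82.50

Solve by backward induction. Given q_H, the follower Nimbus maximises π_N = (145 - q_H - q_N)q_N - 24q_N.
Setting the follower's marginal profit to zero, 121 - q_H - 2q_N = 0, i.e. q_N = (121 - q_H)/2.
Helios substitutes q_N(q_H) into its own profit: π_H = q_H(145 - q_H - (121 - q_H)/2) - 2q_H = (169/2 - (1/2)q_H)q_H - 2q_H.
Maximising: ∂π_H/∂q_H = 165/2 - q_H = 0, giving q_H = 165/2.
Then q_N = (121 - 165/2)/2 = 77/4.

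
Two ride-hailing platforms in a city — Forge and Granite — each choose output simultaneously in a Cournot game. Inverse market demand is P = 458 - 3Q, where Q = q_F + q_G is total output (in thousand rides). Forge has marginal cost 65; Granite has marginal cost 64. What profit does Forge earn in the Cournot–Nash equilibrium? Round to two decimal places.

5691.26

Forge's profit: π_F = (458 - 3Q)q_F - (65q_F). Setting ∂π_F/∂q_F = 0: 393 - 6q_F - 3(q_G) = 0.
Granite's first-order condition: 394 - 6q_G - 3(q_F) = 0.
Rearranging gives the reaction functions q_F = (393 - 3q_G)/6 and q_G = (394 - 3q_F)/6.
Solving the pair: q_F = 392/9, q_G = 395/9.
Price P = 458 - 3·(787/9) = 587/3.
Forge's profit: (587/3 - 65)·(392/9) = 5691.2593.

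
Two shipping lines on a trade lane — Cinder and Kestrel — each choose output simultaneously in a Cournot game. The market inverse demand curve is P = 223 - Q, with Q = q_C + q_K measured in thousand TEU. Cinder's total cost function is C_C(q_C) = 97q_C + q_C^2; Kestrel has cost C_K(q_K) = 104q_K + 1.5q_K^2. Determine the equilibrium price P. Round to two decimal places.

Cinder's profit: π_C = (223 - Q)q_C - (97q_C + q_C²). Setting ∂π_C/∂q_C = 0: 126 - 4q_C - (q_K) = 0.
Kestrel's first-order condition: 119 - 5q_K - (q_C) = 0.
Best responses: q_C = (126 - q_K)/4, q_K = (119 - q_C)/5.
Solving the pair: q_C = 511/19, q_K = 350/19.
Total output Q = 861/19, so price P = 223 - 861/19 = 177.6842.

177.68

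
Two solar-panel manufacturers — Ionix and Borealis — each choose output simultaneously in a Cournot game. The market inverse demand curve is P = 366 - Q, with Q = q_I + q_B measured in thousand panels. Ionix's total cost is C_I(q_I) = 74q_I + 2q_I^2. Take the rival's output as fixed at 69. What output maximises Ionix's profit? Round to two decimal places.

37.17

With the rival's output fixed at 69, Ionix's profit is π_I = (366 - 69 - q_I)q_I - (74q_I + 2q_I²) = (297 - q_I)q_I - (74q_I + 2q_I²).
∂π_I/∂q_I = 223 - 6q_I = 0, so q_I = 223/6.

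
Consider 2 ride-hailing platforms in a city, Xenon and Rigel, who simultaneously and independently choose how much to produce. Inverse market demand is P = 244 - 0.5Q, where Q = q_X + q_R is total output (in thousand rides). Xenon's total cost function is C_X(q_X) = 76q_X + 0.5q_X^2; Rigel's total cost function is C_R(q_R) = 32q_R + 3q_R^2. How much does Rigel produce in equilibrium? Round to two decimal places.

24.73

Xenon's profit: π_X = (244 - 0.5Q)q_X - (76q_X + (1/2)q_X²). Setting ∂π_X/∂q_X = 0: 168 - 2q_X - (1/2)(q_R) = 0.
Rigel's profit: π_R = (244 - 0.5Q)q_R - (32q_R + 3q_R²). Setting ∂π_R/∂q_R = 0: 212 - 7q_R - (1/2)(q_X) = 0.
So q_X = (168 - (1/2)q_R)/2 and q_R = (212 - (1/2)q_X)/7.
Solving the pair: q_X = 856/11, q_R = 272/11.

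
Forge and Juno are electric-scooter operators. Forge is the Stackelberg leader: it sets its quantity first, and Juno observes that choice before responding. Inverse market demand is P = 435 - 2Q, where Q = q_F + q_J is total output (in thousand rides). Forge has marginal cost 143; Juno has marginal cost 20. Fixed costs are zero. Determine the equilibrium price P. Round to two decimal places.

185.25

The follower Juno best-responds to any q_F: π_J = (435 - 2Q)q_J - 20q_J.
Follower FOC: 415 - 2q_F - 4q_J = 0, so q_J(q_F) = (415 - 2q_F)/4.
The leader anticipates this reaction. Substituting into P = 435 - 2Q gives P = 455/2 - q_F, so π_F = (455/2 - q_F)q_F - 143q_F.
Maximising: ∂π_F/∂q_F = 169/2 - 2q_F = 0, giving q_F = 169/4.
Then q_J = (415 - 2·(169/4))/4 = 661/8.
Total output Q = 999/8, so price P = 435 - 2·(999/8) = 741/4.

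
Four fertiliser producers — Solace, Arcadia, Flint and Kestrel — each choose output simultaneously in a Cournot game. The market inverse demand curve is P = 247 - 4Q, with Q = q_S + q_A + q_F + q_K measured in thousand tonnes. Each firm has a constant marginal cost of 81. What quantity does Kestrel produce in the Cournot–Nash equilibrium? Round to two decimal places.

8.30

Each firm earns π_i = (247 - 4Q)q_i - 81q_i.
First-order condition (treating rivals' output as given): 166 - 8q_i - 4·Σ_{j≠i} q_j = 0.
With identical firms every q_j equals q_i, so Σ_{j≠i} q_j = 3q_i and 166 = 20q_i, giving q_i = 83/10.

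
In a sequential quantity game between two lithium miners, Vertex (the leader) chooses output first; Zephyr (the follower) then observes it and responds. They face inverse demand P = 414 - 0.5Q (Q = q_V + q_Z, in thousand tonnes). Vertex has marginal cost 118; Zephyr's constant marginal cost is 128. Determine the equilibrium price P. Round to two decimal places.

194.50

Solve by backward induction. Given q_V, the follower Zephyr maximises π_Z = (414 - (1/2)q_V - (1/2)q_Z)q_Z - 128q_Z.
∂π_Z/∂q_Z = 286 - (1/2)q_V - q_Z = 0 gives the reaction function q_Z = (286 - (1/2)q_V).
The leader anticipates this reaction. Substituting into P = 414 - 0.5Q gives P = 271 - (1/4)q_V, so π_V = (271 - (1/4)q_V)q_V - 118q_V.
The leader's first-order condition 153 - (1/2)q_V = 0 yields q_V = 306.
Then q_Z = (286 - (1/2)·306) = 133.
Total output Q = 439, so price P = 414 - (1/2)·439 = 389/2.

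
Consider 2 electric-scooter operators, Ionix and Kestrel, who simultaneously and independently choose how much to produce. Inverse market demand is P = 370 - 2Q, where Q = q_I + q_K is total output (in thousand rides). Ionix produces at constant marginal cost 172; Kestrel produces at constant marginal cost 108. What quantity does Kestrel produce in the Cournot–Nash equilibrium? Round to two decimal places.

Ionix's profit: π_I = (370 - 2Q)q_I - (172q_I). Setting ∂π_I/∂q_I = 0: 198 - 4q_I - 2(q_K) = 0.
Kestrel's profit: π_K = (370 - 2Q)q_K - (108q_K). Setting ∂π_K/∂q_K = 0: 262 - 4q_K - 2(q_I) = 0.
So q_I = (198 - 2q_K)/4 and q_K = (262 - 2q_I)/4.
Substituting one into the other gives q_I = 67/3 and q_K = 163/3.

54.33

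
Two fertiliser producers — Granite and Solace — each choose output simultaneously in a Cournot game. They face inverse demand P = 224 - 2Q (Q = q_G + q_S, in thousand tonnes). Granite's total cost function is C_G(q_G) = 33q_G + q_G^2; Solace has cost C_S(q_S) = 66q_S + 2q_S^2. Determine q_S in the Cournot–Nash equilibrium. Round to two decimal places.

12.86

Granite's profit: π_G = (224 - 2Q)q_G - (33q_G + q_G²). Setting ∂π_G/∂q_G = 0: 191 - 6q_G - 2(q_S) = 0.
Solace's profit: π_S = (224 - 2Q)q_S - (66q_S + 2q_S²). Setting ∂π_S/∂q_S = 0: 158 - 8q_S - 2(q_G) = 0.
Rearranging gives the reaction functions q_G = (191 - 2q_S)/6 and q_S = (158 - 2q_G)/8.
Solving the pair: q_G = 303/11, q_S = 283/22.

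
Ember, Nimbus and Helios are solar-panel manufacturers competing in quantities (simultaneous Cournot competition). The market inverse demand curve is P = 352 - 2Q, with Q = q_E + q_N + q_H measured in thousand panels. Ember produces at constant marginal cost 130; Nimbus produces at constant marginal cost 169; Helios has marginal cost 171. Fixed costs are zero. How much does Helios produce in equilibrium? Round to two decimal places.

17.25

Ember's profit: π_E = (352 - 2Q)q_E - (130q_E). Setting ∂π_E/∂q_E = 0: 222 - 4q_E - 2(q_N + q_H) = 0.
Nimbus's profit: π_N = (352 - 2Q)q_N - (169q_N). Setting ∂π_N/∂q_N = 0: 183 - 4q_N - 2(q_E + q_H) = 0.
Helios's first-order condition: 181 - 4q_H - 2(q_E + q_N) = 0.
Adding the 3 conditions: 586 − 4Q − 4Q = 0, i.e. Q = 293/4.
Back-substituting: q_E = (222 − 293/2)/2 = 151/4, q_N = (183 − 293/2)/2 = 73/4, q_H = (181 − 293/2)/2 = 69/4.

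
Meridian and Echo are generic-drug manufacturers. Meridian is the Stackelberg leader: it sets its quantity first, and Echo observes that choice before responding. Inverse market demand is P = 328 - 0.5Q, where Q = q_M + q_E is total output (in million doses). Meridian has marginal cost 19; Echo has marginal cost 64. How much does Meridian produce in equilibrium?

Solve by backward induction. Given q_M, the follower Echo maximises π_E = (328 - (1/2)q_M - (1/2)q_E)q_E - 64q_E.
∂π_E/∂q_E = 264 - (1/2)q_M - q_E = 0 gives the reaction function q_E = (264 - (1/2)q_M).
The leader anticipates this reaction. Substituting into P = 328 - 0.5Q gives P = 196 - (1/4)q_M, so π_M = (196 - (1/4)q_M)q_M - 19q_M.
Maximising: ∂π_M/∂q_M = 177 - (1/2)q_M = 0, giving q_M = 354.
Then q_E = (264 - (1/2)·354) = 87.

354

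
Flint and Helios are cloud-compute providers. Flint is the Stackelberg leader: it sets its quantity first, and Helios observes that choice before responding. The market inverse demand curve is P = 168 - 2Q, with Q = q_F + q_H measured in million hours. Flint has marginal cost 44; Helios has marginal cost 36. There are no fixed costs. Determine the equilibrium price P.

73

Solve by backward induction. Given q_F, the follower Helios maximises π_H = (168 - 2q_F - 2q_H)q_H - 36q_H.
Setting the follower's marginal profit to zero, 132 - 2q_F - 4q_H = 0, i.e. q_H = (132 - 2q_F)/4.
Flint substitutes q_H(q_F) into its own profit: π_F = q_F(168 - 2q_F - (132 - 2q_F)/2) - 44q_F = (102 - q_F)q_F - 44q_F.
Leader FOC: 58 - 2q_F = 0, so q_F = 29.
Then q_H = (132 - 2·29)/4 = 37/2.
Total output Q = 95/2, so price P = 168 - 2·(95/2) = 73.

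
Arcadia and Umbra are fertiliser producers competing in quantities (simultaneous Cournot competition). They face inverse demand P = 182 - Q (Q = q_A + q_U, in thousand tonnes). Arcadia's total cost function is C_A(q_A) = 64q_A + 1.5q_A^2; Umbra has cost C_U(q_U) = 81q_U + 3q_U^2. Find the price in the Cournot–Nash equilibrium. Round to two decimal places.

Arcadia's profit: π_A = (182 - Q)q_A - (64q_A + (3/2)q_A²). Setting ∂π_A/∂q_A = 0: 118 - 5q_A - (q_U) = 0.
Umbra's profit: π_U = (182 - Q)q_U - (81q_U + 3q_U²). Setting ∂π_U/∂q_U = 0: 101 - 8q_U - (q_A) = 0.
So q_A = (118 - q_U)/5 and q_U = (101 - q_A)/8.
Substituting one into the other gives q_A = 281/13 and q_U = 129/13.
Total output Q = 410/13, so price P = 182 - 410/13 = 1956/13.

150.46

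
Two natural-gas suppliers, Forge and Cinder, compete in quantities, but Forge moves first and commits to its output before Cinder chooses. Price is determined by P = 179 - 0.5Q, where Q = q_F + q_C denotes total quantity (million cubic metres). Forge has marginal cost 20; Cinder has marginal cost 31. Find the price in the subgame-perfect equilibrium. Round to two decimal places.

62.50

The follower Cinder best-responds to any q_F: π_C = (179 - 0.5Q)q_C - 31q_C.
∂π_C/∂q_C = 148 - (1/2)q_F - q_C = 0 gives the reaction function q_C = (148 - (1/2)q_F).
The leader anticipates this reaction. Substituting into P = 179 - 0.5Q gives P = 105 - (1/4)q_F, so π_F = (105 - (1/4)q_F)q_F - 20q_F.
Maximising: ∂π_F/∂q_F = 85 - (1/2)q_F = 0, giving q_F = 170.
Then q_C = (148 - (1/2)·170) = 63.
Total output Q = 233, so price P = 179 - (1/2)·233 = 125/2.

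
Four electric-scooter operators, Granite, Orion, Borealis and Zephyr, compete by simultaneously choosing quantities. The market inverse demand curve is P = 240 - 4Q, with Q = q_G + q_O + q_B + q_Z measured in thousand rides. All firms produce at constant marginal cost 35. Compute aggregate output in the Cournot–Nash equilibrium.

41

Each firm earns π_i = (240 - 4Q)q_i - 35q_i.
First-order condition (treating rivals' output as given): 205 - 8q_i - 4·Σ_{j≠i} q_j = 0.
With identical firms every q_j equals q_i, so Σ_{j≠i} q_j = 3q_i and 205 = 20q_i, giving q_i = 41/4.
Total output Q = 41/4 + 41/4 + 41/4 + 41/4 = 41.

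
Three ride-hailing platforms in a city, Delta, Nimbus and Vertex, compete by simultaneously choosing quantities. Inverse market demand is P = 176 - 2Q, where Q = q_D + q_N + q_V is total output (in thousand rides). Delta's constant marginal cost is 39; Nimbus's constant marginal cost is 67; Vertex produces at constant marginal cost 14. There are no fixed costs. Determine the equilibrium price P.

Delta's profit: π_D = (176 - 2Q)q_D - (39q_D). Setting ∂π_D/∂q_D = 0: 137 - 4q_D - 2(q_N + q_V) = 0.
Nimbus's first-order condition: 109 - 4q_N - 2(q_D + q_V) = 0.
Vertex's profit: π_V = (176 - 2Q)q_V - (14q_V). Setting ∂π_V/∂q_V = 0: 162 - 4q_V - 2(q_D + q_N) = 0.
Adding the 3 conditions: 408 − 4Q − 4Q = 0, i.e. Q = 51.
Back-substituting: q_D = (137 − 102)/2 = 35/2, q_N = (109 − 102)/2 = 7/2, q_V = (162 − 102)/2 = 30.
Total output Q = 51, so price P = 176 - 2·51 = 74.

74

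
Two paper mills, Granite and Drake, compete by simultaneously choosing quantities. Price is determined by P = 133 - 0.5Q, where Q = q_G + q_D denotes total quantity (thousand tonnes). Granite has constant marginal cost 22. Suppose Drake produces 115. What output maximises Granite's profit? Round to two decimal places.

53.50

With the rival's output fixed at 115, Granite's profit is π_G = (133 - (1/2)·115 - (1/2)q_G)q_G - (22q_G) = (151/2 - (1/2)q_G)q_G - (22q_G).
∂π_G/∂q_G = 107/2 - q_G = 0, so q_G = 107/2.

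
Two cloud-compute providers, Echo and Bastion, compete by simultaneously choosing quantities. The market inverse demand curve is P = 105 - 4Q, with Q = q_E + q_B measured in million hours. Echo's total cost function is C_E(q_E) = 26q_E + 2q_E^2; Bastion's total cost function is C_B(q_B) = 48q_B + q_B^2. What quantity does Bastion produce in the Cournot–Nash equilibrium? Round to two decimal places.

Echo's profit: π_E = (105 - 4Q)q_E - (26q_E + 2q_E²). Setting ∂π_E/∂q_E = 0: 79 - 12q_E - 4(q_B) = 0.
Bastion's first-order condition: 57 - 10q_B - 4(q_E) = 0.
Rearranging gives the reaction functions q_E = (79 - 4q_B)/12 and q_B = (57 - 4q_E)/10.
Substituting one into the other gives q_E = 281/52 and q_B = 46/13.

3.54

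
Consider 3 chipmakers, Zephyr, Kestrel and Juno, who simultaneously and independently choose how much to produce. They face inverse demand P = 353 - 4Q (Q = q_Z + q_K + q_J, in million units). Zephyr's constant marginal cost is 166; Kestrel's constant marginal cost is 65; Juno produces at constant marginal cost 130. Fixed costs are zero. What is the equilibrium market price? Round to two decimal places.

Zephyr's profit: π_Z = (353 - 4Q)q_Z - (166q_Z). Setting ∂π_Z/∂q_Z = 0: 187 - 8q_Z - 4(q_K + q_J) = 0.
Kestrel's first-order condition: 288 - 8q_K - 4(q_Z + q_J) = 0.
Juno's first-order condition: 223 - 8q_J - 4(q_Z + q_K) = 0.
Adding the 3 conditions: 698 − 8Q − 8Q = 0, i.e. Q = 349/8.
Back-substituting: q_Z = (187 − 349/2)/4 = 25/8, q_K = (288 − 349/2)/4 = 227/8, q_J = (223 − 349/2)/4 = 97/8.
Total output Q = 349/8, so price P = 353 - 4·(349/8) = 357/2.

178.50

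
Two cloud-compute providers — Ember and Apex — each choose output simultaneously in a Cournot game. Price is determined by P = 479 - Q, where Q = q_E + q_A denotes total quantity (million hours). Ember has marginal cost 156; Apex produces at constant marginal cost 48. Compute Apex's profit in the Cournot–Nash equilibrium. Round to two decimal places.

32280.11

Ember's profit: π_E = (479 - Q)q_E - (156q_E). Setting ∂π_E/∂q_E = 0: 323 - 2q_E - (q_A) = 0.
Apex's first-order condition: 431 - 2q_A - (q_E) = 0.
Best responses: q_E = (323 - q_A)/2, q_A = (431 - q_E)/2.
Substituting one into the other gives q_E = 215/3 and q_A = 539/3.
Price P = 479 - 754/3 = 683/3.
Apex's profit: (683/3 - 48)·(539/3) = 32280.1111.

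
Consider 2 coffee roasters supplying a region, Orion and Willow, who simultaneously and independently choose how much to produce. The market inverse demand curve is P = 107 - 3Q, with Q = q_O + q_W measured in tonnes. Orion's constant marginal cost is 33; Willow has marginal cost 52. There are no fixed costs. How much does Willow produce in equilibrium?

Orion's profit: π_O = (107 - 3Q)q_O - (33q_O). Setting ∂π_O/∂q_O = 0: 74 - 6q_O - 3(q_W) = 0.
Willow's first-order condition: 55 - 6q_W - 3(q_O) = 0.
So q_O = (74 - 3q_W)/6 and q_W = (55 - 3q_O)/6.
Solving the pair: q_O = 31/3, q_W = 4.

4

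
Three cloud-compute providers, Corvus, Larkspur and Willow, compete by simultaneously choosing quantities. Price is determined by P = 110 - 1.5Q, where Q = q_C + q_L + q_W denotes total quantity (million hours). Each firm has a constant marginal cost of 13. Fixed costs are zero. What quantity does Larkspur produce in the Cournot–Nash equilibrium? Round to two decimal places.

16.17

Each firm earns π_i = (110 - 1.5Q)q_i - 13q_i.
First-order condition (treating rivals' output as given): 97 - 3q_i - (3/2)·Σ_{j≠i} q_j = 0.
By symmetry each firm produces the same amount; substituting Σ_{j≠i} q_j = 2q_i yields q_i = 97/6.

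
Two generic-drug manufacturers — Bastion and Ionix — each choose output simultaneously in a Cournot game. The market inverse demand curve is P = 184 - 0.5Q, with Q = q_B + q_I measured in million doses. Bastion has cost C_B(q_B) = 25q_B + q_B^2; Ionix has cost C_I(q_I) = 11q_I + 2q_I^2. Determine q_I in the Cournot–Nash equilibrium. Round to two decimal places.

Bastion's profit: π_B = (184 - 0.5Q)q_B - (25q_B + q_B²). Setting ∂π_B/∂q_B = 0: 159 - 3q_B - (1/2)(q_I) = 0.
Ionix's profit: π_I = (184 - 0.5Q)q_I - (11q_I + 2q_I²). Setting ∂π_I/∂q_I = 0: 173 - 5q_I - (1/2)(q_B) = 0.
Best responses: q_B = (159 - (1/2)q_I)/3, q_I = (173 - (1/2)q_B)/5.
Solving the pair: q_B = 48.0339, q_I = 1758/59.

29.80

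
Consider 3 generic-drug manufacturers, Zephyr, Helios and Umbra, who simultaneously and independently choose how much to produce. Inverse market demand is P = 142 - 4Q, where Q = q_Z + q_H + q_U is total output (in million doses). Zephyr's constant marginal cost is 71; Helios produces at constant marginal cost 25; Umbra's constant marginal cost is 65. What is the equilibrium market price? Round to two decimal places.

75.75

Zephyr's profit: π_Z = (142 - 4Q)q_Z - (71q_Z). Setting ∂π_Z/∂q_Z = 0: 71 - 8q_Z - 4(q_H + q_U) = 0.
Helios's profit: π_H = (142 - 4Q)q_H - (25q_H). Setting ∂π_H/∂q_H = 0: 117 - 8q_H - 4(q_Z + q_U) = 0.
Umbra's first-order condition: 77 - 8q_U - 4(q_Z + q_H) = 0.
Adding the 3 first-order conditions: 265 − 16Q = 0, so Q = 265/16.
Back-substituting: q_Z = (71 − 265/4)/4 = 19/16, q_H = (117 − 265/4)/4 = 203/16, q_U = (77 − 265/4)/4 = 43/16.
Total output Q = 265/16, so price P = 142 - 4·(265/16) = 303/4.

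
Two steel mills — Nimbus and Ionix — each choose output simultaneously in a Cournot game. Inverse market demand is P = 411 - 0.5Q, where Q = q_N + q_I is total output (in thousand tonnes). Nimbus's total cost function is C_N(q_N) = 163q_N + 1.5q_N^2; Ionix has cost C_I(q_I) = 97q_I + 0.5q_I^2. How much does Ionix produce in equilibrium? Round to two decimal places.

146.06

Nimbus's profit: π_N = (411 - 0.5Q)q_N - (163q_N + (3/2)q_N²). Setting ∂π_N/∂q_N = 0: 248 - 4q_N - (1/2)(q_I) = 0.
Ionix's profit: π_I = (411 - 0.5Q)q_I - (97q_I + (1/2)q_I²). Setting ∂π_I/∂q_I = 0: 314 - 2q_I - (1/2)(q_N) = 0.
Best responses: q_N = (248 - (1/2)q_I)/4, q_I = (314 - (1/2)q_N)/2.
Solving the pair: q_N = 1356/31, q_I = 146.0645.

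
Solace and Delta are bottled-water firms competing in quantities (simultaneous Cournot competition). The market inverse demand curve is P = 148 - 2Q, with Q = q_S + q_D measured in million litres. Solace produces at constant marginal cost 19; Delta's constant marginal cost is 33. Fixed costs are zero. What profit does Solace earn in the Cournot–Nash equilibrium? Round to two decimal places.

1136.06

Solace's profit: π_S = (148 - 2Q)q_S - (19q_S). Setting ∂π_S/∂q_S = 0: 129 - 4q_S - 2(q_D) = 0.
Delta's first-order condition: 115 - 4q_D - 2(q_S) = 0.
So q_S = (129 - 2q_D)/4 and q_D = (115 - 2q_S)/4.
Substituting one into the other gives q_S = 143/6 and q_D = 101/6.
Price P = 148 - 2·(122/3) = 200/3.
Solace's profit: (200/3 - 19)·(143/6) = 1136.0556.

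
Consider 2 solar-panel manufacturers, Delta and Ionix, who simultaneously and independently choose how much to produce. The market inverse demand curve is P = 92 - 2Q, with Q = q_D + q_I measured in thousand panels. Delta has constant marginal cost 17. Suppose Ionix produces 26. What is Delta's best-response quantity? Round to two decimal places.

With the rival's output fixed at 26, Delta's profit is π_D = (92 - 2·26 - 2q_D)q_D - (17q_D) = (40 - 2q_D)q_D - (17q_D).
∂π_D/∂q_D = 23 - 4q_D = 0, so q_D = 23/4.

5.75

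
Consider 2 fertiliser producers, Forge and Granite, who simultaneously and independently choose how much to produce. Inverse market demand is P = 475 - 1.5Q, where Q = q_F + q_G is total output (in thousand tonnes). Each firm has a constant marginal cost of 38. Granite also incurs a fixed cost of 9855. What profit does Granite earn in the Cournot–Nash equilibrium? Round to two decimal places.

4290.85

Each firm earns π_i = (475 - 1.5Q)q_i - 38q_i.
Setting ∂π_i/∂q_i = 0 with rivals' quantities fixed: 437 - 3q_i - (3/2)q_j = 0.
By symmetry each firm produces the same amount; substituting q_j = q_i yields q_i = 437/(9/2) = 874/9.
Price P = 475 - (3/2)·(1748/9) = 551/3.
Granite's profit: (551/3 - 38)·(874/9) - 9855 = 4290.8519.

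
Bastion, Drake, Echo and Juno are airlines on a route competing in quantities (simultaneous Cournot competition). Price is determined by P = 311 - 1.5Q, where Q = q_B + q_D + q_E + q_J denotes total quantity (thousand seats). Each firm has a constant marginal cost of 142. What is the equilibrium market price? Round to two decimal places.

175.80

A representative firm's profit is π_i = q_i(311 - 1.5Q) - 142q_i.
First-order condition (treating rivals' output as given): 169 - 3q_i - (3/2)·Σ_{j≠i} q_j = 0.
With identical firms every q_j equals q_i, so Σ_{j≠i} q_j = 3q_i and 169 = (15/2)q_i, giving q_i = 338/15.
Total output Q = 1352/15, so price P = 311 - (3/2)·(1352/15) = 879/5.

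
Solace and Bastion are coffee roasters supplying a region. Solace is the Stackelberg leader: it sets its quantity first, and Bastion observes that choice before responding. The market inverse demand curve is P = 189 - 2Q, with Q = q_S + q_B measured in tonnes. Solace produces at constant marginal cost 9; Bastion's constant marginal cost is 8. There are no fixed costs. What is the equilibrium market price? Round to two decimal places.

53.75

The follower Bastion best-responds to any q_S: π_B = (189 - 2Q)q_B - 8q_B.
Setting the follower's marginal profit to zero, 181 - 2q_S - 4q_B = 0, i.e. q_B = (181 - 2q_S)/4.
The leader anticipates this reaction. Substituting into P = 189 - 2Q gives P = 197/2 - q_S, so π_S = (197/2 - q_S)q_S - 9q_S.
Leader FOC: 179/2 - 2q_S = 0, so q_S = 179/4.
Then q_B = (181 - 2·(179/4))/4 = 183/8.
Total output Q = 541/8, so price P = 189 - 2·(541/8) = 215/4.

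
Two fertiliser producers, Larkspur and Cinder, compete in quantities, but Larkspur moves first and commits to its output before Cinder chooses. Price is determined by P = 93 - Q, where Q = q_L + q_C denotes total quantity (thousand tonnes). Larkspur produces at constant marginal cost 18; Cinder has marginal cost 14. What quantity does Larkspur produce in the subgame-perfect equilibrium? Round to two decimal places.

The follower Cinder best-responds to any q_L: π_C = (93 - Q)q_C - 14q_C.
Setting the follower's marginal profit to zero, 79 - q_L - 2q_C = 0, i.e. q_C = (79 - q_L)/2.
The leader anticipates this reaction. Substituting into P = 93 - Q gives P = 107/2 - (1/2)q_L, so π_L = (107/2 - (1/2)q_L)q_L - 18q_L.
Leader FOC: 71/2 - q_L = 0, so q_L = 71/2.
Then q_C = (79 - 71/2)/2 = 87/4.

35.50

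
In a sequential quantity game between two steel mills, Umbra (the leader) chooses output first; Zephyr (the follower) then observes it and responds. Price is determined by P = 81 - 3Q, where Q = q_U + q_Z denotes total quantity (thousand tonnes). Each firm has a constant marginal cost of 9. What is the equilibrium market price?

27

The follower Zephyr best-responds to any q_U: π_Z = (81 - 3Q)q_Z - 9q_Z.
Follower FOC: 72 - 3q_U - 6q_Z = 0, so q_Z(q_U) = (72 - 3q_U)/6.
Umbra substitutes q_Z(q_U) into its own profit: π_U = q_U(81 - 3q_U - (72 - 3q_U)/2) - 9q_U = (45 - (3/2)q_U)q_U - 9q_U.
The leader's first-order condition 36 - 3q_U = 0 yields q_U = 12.
Then q_Z = (72 - 3·12)/6 = 6.
Total output Q = 18, so price P = 81 - 3·18 = 27.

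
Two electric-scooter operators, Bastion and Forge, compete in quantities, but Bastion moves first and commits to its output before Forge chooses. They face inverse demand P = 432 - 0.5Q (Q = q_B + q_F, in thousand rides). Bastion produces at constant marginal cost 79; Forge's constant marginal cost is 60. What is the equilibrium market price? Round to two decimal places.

The follower Forge best-responds to any q_B: π_F = (432 - 0.5Q)q_F - 60q_F.
Follower FOC: 372 - (1/2)q_B - q_F = 0, so q_F(q_B) = (372 - (1/2)q_B).
The leader anticipates this reaction. Substituting into P = 432 - 0.5Q gives P = 246 - (1/4)q_B, so π_B = (246 - (1/4)q_B)q_B - 79q_B.
Maximising: ∂π_B/∂q_B = 167 - (1/2)q_B = 0, giving q_B = 334.
Then q_F = (372 - (1/2)·334) = 205.
Total output Q = 539, so price P = 432 - (1/2)·539 = 325/2.

162.50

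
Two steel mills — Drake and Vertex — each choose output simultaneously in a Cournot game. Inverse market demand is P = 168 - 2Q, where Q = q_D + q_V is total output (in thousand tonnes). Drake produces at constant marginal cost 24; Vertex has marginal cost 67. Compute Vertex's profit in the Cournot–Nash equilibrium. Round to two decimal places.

Drake's profit: π_D = (168 - 2Q)q_D - (24q_D). Setting ∂π_D/∂q_D = 0: 144 - 4q_D - 2(q_V) = 0.
Vertex's first-order condition: 101 - 4q_V - 2(q_D) = 0.
Rearranging gives the reaction functions q_D = (144 - 2q_V)/4 and q_V = (101 - 2q_D)/4.
Substituting one into the other gives q_D = 187/6 and q_V = 29/3.
Price P = 168 - 2·(245/6) = 259/3.
Vertex's profit: (259/3 - 67)·(29/3) = 1682/9.

186.89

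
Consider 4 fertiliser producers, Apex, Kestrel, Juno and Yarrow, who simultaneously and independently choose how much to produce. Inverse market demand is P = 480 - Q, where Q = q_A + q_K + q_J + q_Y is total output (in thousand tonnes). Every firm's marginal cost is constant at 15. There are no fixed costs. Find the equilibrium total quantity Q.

372

A representative firm's profit is π_i = q_i(480 - Q) - 15q_i.
First-order condition (treating rivals' output as given): 465 - 2q_i - Σ_{j≠i} q_j = 0.
With identical firms every q_j equals q_i, so Σ_{j≠i} q_j = 3q_i and 465 = 5q_i, giving q_i = 93.
Total output Q = 93 + 93 + 93 + 93 = 372.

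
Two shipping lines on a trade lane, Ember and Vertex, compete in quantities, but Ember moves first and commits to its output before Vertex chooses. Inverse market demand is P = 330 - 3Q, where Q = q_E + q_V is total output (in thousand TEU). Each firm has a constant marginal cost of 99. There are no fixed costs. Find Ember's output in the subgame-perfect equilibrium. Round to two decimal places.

38.50

Solve by backward induction. Given q_E, the follower Vertex maximises π_V = (330 - 3q_E - 3q_V)q_V - 99q_V.
Follower FOC: 231 - 3q_E - 6q_V = 0, so q_V(q_E) = (231 - 3q_E)/6.
Ember substitutes q_V(q_E) into its own profit: π_E = q_E(330 - 3q_E - (231 - 3q_E)/2) - 99q_E = (429/2 - (3/2)q_E)q_E - 99q_E.
Maximising: ∂π_E/∂q_E = 231/2 - 3q_E = 0, giving q_E = 77/2.
Then q_V = (231 - 3·(77/2))/6 = 77/4.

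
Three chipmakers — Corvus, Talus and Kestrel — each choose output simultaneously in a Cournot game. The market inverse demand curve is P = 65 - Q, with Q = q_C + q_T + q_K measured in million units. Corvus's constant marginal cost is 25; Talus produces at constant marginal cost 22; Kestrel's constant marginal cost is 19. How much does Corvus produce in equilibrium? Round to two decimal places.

7.75

Corvus's profit: π_C = (65 - Q)q_C - (25q_C). Setting ∂π_C/∂q_C = 0: 40 - 2q_C - (q_T + q_K) = 0.
Talus's profit: π_T = (65 - Q)q_T - (22q_T). Setting ∂π_T/∂q_T = 0: 43 - 2q_T - (q_C + q_K) = 0.
Kestrel's first-order condition: 46 - 2q_K - (q_C + q_T) = 0.
Adding the 3 conditions: 129 − 2Q − 2Q = 0, i.e. Q = 129/4.
Back-substituting: q_C = (40 − 129/4) = 31/4, q_T = (43 − 129/4) = 43/4, q_K = (46 − 129/4) = 55/4.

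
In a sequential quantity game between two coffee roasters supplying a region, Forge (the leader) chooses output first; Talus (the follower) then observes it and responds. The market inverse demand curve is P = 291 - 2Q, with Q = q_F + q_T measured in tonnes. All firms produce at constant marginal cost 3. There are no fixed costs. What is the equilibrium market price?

75

The follower Talus best-responds to any q_F: π_T = (291 - 2Q)q_T - 3q_T.
∂π_T/∂q_T = 288 - 2q_F - 4q_T = 0 gives the reaction function q_T = (288 - 2q_F)/4.
Forge substitutes q_T(q_F) into its own profit: π_F = q_F(291 - 2q_F - (288 - 2q_F)/2) - 3q_F = (147 - q_F)q_F - 3q_F.
The leader's first-order condition 144 - 2q_F = 0 yields q_F = 72.
Then q_T = (288 - 2·72)/4 = 36.
Total output Q = 108, so price P = 291 - 2·108 = 75.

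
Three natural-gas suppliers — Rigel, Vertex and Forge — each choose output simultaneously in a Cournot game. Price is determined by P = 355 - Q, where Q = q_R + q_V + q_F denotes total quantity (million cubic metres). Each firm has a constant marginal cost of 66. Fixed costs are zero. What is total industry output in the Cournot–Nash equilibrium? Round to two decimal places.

A representative firm's profit is π_i = q_i(355 - Q) - 66q_i.
Setting ∂π_i/∂q_i = 0 with rivals' quantities fixed: 289 - 2q_i - Σ_{j≠i} q_j = 0.
By symmetry each firm produces the same amount; substituting Σ_{j≠i} q_j = 2q_i yields q_i = 289/4.
Total output Q = 289/4 + 289/4 + 289/4 = 867/4.

216.75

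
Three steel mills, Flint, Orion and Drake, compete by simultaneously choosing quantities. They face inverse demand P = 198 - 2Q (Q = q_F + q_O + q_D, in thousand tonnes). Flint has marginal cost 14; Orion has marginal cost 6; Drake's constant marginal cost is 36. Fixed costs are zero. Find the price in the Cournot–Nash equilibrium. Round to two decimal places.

63.50

Flint's profit: π_F = (198 - 2Q)q_F - (14q_F). Setting ∂π_F/∂q_F = 0: 184 - 4q_F - 2(q_O + q_D) = 0.
Orion's first-order condition: 192 - 4q_O - 2(q_F + q_D) = 0.
Drake's first-order condition: 162 - 4q_D - 2(q_F + q_O) = 0.
Adding the 3 first-order conditions: 538 − 8Q = 0, so Q = 269/4.
Back-substituting: q_F = (184 − 269/2)/2 = 99/4, q_O = (192 − 269/2)/2 = 115/4, q_D = (162 − 269/2)/2 = 55/4.
Total output Q = 269/4, so price P = 198 - 2·(269/4) = 127/2.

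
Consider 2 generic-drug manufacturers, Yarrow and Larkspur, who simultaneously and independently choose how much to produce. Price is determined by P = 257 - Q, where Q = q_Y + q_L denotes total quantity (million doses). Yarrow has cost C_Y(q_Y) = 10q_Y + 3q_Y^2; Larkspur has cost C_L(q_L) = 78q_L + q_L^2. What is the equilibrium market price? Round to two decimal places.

Yarrow's profit: π_Y = (257 - Q)q_Y - (10q_Y + 3q_Y²). Setting ∂π_Y/∂q_Y = 0: 247 - 8q_Y - (q_L) = 0.
Larkspur's profit: π_L = (257 - Q)q_L - (78q_L + q_L²). Setting ∂π_L/∂q_L = 0: 179 - 4q_L - (q_Y) = 0.
Best responses: q_Y = (247 - q_L)/8, q_L = (179 - q_Y)/4.
Substituting one into the other gives q_Y = 809/31 and q_L = 1185/31.
Total output Q = 1994/31, so price P = 257 - 1994/31 = 192.6774.

192.68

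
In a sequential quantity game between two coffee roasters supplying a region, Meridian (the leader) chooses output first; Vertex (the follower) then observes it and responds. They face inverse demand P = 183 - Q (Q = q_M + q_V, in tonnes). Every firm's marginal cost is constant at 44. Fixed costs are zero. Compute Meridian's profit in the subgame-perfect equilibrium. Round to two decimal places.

The follower Vertex best-responds to any q_M: π_V = (183 - Q)q_V - 44q_V.
Follower FOC: 139 - q_M - 2q_V = 0, so q_V(q_M) = (139 - q_M)/2.
The leader anticipates this reaction. Substituting into P = 183 - Q gives P = 227/2 - (1/2)q_M, so π_M = (227/2 - (1/2)q_M)q_M - 44q_M.
Maximising: ∂π_M/∂q_M = 139/2 - q_M = 0, giving q_M = 139/2.
Then q_V = (139 - 139/2)/2 = 139/4.
Price P = 183 - 417/4 = 315/4.
Meridian's profit: (315/4 - 44)·(139/2) = 2415.1250.

2415.13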